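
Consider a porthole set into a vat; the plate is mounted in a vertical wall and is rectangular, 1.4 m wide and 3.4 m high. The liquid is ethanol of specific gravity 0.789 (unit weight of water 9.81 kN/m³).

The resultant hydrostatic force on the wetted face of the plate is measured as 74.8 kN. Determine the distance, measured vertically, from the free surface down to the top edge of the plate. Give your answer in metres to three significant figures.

γ = 0.789 × 9.81 = 7.74009 kN/m³.
A = 1.4 × 3.4 = 4.76 m².
From F = γ·h_c·A, the centroid depth is h_c = 74.8/(7.74009 × 4.76) = 2.03025 m.
The centroid lies 3.4/2 = 1.7 m below the top edge, so the top edge sits at h_top = 2.03025 − 1.7 = 0.33025 m below the surface.

d_top ≈ 0.330 m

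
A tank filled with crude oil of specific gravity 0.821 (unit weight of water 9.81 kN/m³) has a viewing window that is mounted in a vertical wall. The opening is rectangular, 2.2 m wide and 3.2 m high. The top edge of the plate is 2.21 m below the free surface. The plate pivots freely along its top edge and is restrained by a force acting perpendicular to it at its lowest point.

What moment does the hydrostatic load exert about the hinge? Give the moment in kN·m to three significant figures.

M ≈ 394 kN·m

γ = 0.821 × 9.81 = 8.05401 kN/m³.
The centroid lies 3.2/2 = 1.6 m below the top edge, so the centroid depth is h_c = 2.21 + 1.6 = 3.81 m.
A = 2.2 × 3.2 = 7.04 m².
Resultant F = γ·h_c·A = 8.05401 × 3.81 × 7.04 = 216.028 kN.
I_c = b·h³/12 = 2.2 × 3.2³/12 = 6.00747 m⁴.
Centre of pressure: y_p = y_c + I_c/(y_c·A) = 3.81 + 6.00747/(3.81 × 7.04) = 3.81 + 0.223972 = 4.03397 m along the plane.
The resultant acts 1.6 + 0.223972 = 1.82397 m (along the plate) below the hinge at the top edge, so the moment about the hinge is M = F × 1.82397 = 216.028 × 1.82397 = 394.029 kN·m.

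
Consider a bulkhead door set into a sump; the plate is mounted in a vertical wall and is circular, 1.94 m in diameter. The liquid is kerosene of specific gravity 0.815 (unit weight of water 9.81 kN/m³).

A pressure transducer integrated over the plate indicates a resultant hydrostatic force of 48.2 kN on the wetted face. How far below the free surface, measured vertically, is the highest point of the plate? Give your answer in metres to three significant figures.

γ = 0.815 × 9.81 = 7.99515 kN/m³.
A = π(0.97)² = 2.95592 m².
From F = γ·h_c·A, the centroid depth is h_c = 48.2/(7.99515 × 2.95592) = 2.03952 m.
The centroid is at the centre, 0.97 m below the top of the plate, so the highest point sits at h_top = 2.03952 − 0.97 = 1.06952 m below the surface.

d_top ≈ 1.07 m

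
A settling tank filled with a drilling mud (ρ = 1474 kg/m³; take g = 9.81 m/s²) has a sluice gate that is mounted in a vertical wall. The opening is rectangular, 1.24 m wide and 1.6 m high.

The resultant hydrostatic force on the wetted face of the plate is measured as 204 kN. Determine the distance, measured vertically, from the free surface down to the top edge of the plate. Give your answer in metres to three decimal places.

γ = ρg = 1474 × 9.81 / 1000 = 14.45994 kN/m³.
A = 1.24 × 1.6 = 1.984 m².
From F = γ·h_c·A, the centroid depth is h_c = 204/(14.45994 × 1.984) = 7.11086 m.
The centroid lies 1.6/2 = 0.8 m below the top edge, so the top edge sits at h_top = 7.11086 − 0.8 = 6.31086 m below the surface.

d_top ≈ 6.311 m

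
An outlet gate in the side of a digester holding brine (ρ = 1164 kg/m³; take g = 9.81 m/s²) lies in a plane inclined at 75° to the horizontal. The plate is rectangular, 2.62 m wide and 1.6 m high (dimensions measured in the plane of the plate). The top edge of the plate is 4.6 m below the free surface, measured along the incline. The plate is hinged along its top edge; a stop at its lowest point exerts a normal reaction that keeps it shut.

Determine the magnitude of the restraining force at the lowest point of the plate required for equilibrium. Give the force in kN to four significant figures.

P ≈ 131.0 kN

γ = ρg = 1164 × 9.81 / 1000 = 11.41884 kN/m³.
Let θ = 75° be the plate's angle to the horizontal; measure y along the incline from where the plane meets the free surface. Vertical depth h = y·sinθ with sinθ = 0.965926.
The centroid lies 1.6/2 = 0.8 m below the top edge, so y_c = 4.6 + 0.8 = 5.4 m and h_c = 5.4 × 0.965926 = 5.216 m.
A = 2.62 × 1.6 = 4.192 m².
Resultant F = γ·h_c·A = 11.41884 × 5.216 × 4.192 = 249.678 kN.
I_c = b·h³/12 = 2.62 × 1.6³/12 = 0.894293 m⁴.
Centre of pressure: y_p = y_c + I_c/(y_c·A) = 5.4 + 0.894293/(5.4 × 4.192) = 5.4 + 0.0395062 = 5.43951 m along the plane.
The resultant acts 0.8 + 0.0395062 = 0.839506 m (along the plate) below the hinge at the top edge, so the moment about the hinge is M = F × 0.839506 = 249.678 × 0.839506 = 209.606 kN·m.
A normal force at the bottom, 1.6 m from the hinge, must supply this moment: P = 209.606/1.6 = 131.004 kN.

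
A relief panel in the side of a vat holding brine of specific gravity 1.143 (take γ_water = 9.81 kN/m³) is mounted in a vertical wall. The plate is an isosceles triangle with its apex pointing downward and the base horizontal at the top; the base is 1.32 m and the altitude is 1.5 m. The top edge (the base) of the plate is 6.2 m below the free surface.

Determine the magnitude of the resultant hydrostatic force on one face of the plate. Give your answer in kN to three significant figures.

F ≈ 74.4 kN

γ = 1.143 × 9.81 = 11.21283 kN/m³.
With the apex down, the centroid sits h/3 = 1.5/3 = 0.5 m below the base (the top edge), so the centroid depth is h_c = 6.2 + 0.5 = 6.7 m.
A = ½ × 1.32 × 1.5 = 0.99 m².
Resultant F = γ·h_c·A = 11.21283 × 6.7 × 0.99 = 74.3747 kN.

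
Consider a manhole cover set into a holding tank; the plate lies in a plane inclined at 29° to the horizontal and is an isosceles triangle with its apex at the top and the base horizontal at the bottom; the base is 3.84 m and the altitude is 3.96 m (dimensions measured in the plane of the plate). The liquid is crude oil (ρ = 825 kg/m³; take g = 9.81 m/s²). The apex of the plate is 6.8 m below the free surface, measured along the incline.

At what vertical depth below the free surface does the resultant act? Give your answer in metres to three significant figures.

h_p = 4.62 m

γ = ρg = 825 × 9.81 / 1000 = 8.09325 kN/m³.
Let θ = 29° be the plate's angle to the horizontal; measure y along the incline from where the plane meets the free surface. Vertical depth h = y·sinθ with sinθ = 0.484810.
With the apex up, the centroid sits 2h/3 = 2 × 3.96/3 = 2.64 m below the apex, so y_c = 6.8 + 2.64 = 9.44 m and h_c = 9.44 × 0.484810 = 4.57661 m.
A = ½ × 3.84 × 3.96 = 7.6032 m².
Resultant F = γ·h_c·A = 8.09325 × 4.57661 × 7.6032 = 281.62 kN.
I_c = b·h³/36 = 3.84 × 3.96³/36 = 6.62391 m⁴.
Centre of pressure: y_p = y_c + I_c/(y_c·A) = 9.44 + 6.62391/(9.44 × 7.6032) = 9.44 + 0.0922882 = 9.53229 m along the plane.
Vertically, h_p = y_p·sinθ = 9.53229 × 0.484810 = 4.62135 m.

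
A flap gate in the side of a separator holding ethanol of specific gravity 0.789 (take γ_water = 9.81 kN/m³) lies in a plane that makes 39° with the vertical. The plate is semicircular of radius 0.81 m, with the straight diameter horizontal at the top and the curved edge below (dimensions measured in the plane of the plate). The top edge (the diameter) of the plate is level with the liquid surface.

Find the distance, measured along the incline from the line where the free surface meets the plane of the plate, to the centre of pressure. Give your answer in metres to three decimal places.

γ = 0.789 × 9.81 = 7.74009 kN/m³.
The plate makes 39° with the vertical, i.e. θ = 90° − 39° = 51° to the horizontal. Measuring y along the incline from the free-surface line, vertical depth h = y·sinθ with sinθ = 0.777146.
The centroid of a semicircle lies 4r/(3π) = 0.343775 m from the diameter, here below the top edge, so y_c = 0.343775 m and h_c = 0.343775 × 0.777146 = 0.267163 m.
A = πr²/2 = π × 0.81²/2 = 1.0306 m².
Resultant F = γ·h_c·A = 7.74009 × 0.267163 × 1.0306 = 2.13114 kN.
I_c = (π/8 − 8/(9π))·r⁴ = 0.109757 × 0.81⁴ = 0.0472468 m⁴.
Centre of pressure: y_p = y_c + I_c/(y_c·A) = 0.343775 + 0.0472468/(0.343775 × 1.0306) = 0.343775 + 0.133355 = 0.47713 m along the plane.

y_p = 0.477 m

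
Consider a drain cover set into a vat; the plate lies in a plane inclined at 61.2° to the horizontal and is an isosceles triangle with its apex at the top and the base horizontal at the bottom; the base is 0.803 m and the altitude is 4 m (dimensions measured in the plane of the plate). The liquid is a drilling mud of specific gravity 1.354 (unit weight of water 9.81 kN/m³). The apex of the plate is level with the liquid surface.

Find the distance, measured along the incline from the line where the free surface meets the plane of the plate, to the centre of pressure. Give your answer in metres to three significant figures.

y_p = 3.00 m

γ = 1.354 × 9.81 = 13.28274 kN/m³.
Let θ = 61.2° be the plate's angle to the horizontal; measure y along the incline from where the plane meets the free surface. Vertical depth h = y·sinθ with sinθ = 0.876307.
With the apex up, the centroid sits 2h/3 = 2 × 4/3 = 2.66667 m below the apex, so y_c = 2.66667 m and h_c = 2.66667 × 0.876307 = 2.33682 m.
A = ½ × 0.803 × 4 = 1.606 m².
Resultant F = γ·h_c·A = 13.28274 × 2.33682 × 1.606 = 49.8492 kN.
I_c = b·h³/36 = 0.803 × 4³/36 = 1.42756 m⁴.
Centre of pressure: y_p = y_c + I_c/(y_c·A) = 2.66667 + 1.42756/(2.66667 × 1.606) = 2.66667 + 0.333334 = 3 m along the plane.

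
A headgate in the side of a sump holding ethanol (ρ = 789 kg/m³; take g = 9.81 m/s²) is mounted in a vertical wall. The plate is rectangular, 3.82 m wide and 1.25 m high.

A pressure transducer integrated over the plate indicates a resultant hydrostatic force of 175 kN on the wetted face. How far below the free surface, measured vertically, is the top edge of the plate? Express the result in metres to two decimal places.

γ = ρg = 789 × 9.81 / 1000 = 7.74009 kN/m³.
A = 3.82 × 1.25 = 4.775 m².
From F = γ·h_c·A, the centroid depth is h_c = 175/(7.74009 × 4.775) = 4.73499 m.
The centroid lies 1.25/2 = 0.625 m below the top edge, so the top edge sits at h_top = 4.73499 − 0.625 = 4.10999 m below the surface.

d_top ≈ 4.11 m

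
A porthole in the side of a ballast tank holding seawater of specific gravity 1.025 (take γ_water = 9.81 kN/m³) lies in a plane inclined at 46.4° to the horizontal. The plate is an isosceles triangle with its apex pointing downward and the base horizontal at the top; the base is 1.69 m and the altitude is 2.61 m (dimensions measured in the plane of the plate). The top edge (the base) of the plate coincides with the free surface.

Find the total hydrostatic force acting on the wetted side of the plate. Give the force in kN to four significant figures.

γ = 1.025 × 9.81 = 10.05525 kN/m³.
Let θ = 46.4° be the plate's angle to the horizontal; measure y along the incline from where the plane meets the free surface. Vertical depth h = y·sinθ with sinθ = 0.724172.
With the apex down, the centroid sits h/3 = 2.61/3 = 0.87 m below the base (the top edge), so y_c = 0.87 m and h_c = 0.87 × 0.724172 = 0.63003 m.
A = ½ × 1.69 × 2.61 = 2.20545 m².
Resultant F = γ·h_c·A = 10.05525 × 0.63003 × 2.20545 = 13.9718 kN.

F ≈ 13.97 kN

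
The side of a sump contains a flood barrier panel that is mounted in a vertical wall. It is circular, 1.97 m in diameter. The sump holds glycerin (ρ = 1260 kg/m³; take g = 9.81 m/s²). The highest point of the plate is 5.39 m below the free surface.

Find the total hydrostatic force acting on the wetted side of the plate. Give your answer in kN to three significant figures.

F ≈ 240 kN

γ = ρg = 1260 × 9.81 / 1000 = 12.3606 kN/m³.
The centroid is at the centre, 0.985 m below the top of the plate, so the centroid depth is h_c = 5.39 + 0.985 = 6.375 m.
A = π(0.985)² = 3.04805 m².
Resultant F = γ·h_c·A = 12.3606 × 6.375 × 3.04805 = 240.183 kN.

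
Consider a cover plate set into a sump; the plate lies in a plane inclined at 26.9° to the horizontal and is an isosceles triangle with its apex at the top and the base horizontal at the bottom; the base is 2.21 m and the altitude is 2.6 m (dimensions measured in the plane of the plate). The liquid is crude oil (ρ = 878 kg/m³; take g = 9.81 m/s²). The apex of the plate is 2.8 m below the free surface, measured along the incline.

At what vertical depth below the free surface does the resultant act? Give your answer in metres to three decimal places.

h_p = 2.089 m

γ = ρg = 878 × 9.81 / 1000 = 8.61318 kN/m³.
Let θ = 26.9° be the plate's angle to the horizontal; measure y along the incline from where the plane meets the free surface. Vertical depth h = y·sinθ with sinθ = 0.452435.
With the apex up, the centroid sits 2h/3 = 2 × 2.6/3 = 1.73333 m below the apex, so y_c = 2.8 + 1.73333 = 4.53333 m and h_c = 4.53333 × 0.452435 = 2.05104 m.
A = ½ × 2.21 × 2.6 = 2.873 m².
Resultant F = γ·h_c·A = 8.61318 × 2.05104 × 2.873 = 50.7544 kN.
I_c = b·h³/36 = 2.21 × 2.6³/36 = 1.07897 m⁴.
Centre of pressure: y_p = y_c + I_c/(y_c·A) = 4.53333 + 1.07897/(4.53333 × 2.873) = 4.53333 + 0.0828431 = 4.61617 m along the plane.
Vertically, h_p = y_p·sinθ = 4.61617 × 0.452435 = 2.08852 m.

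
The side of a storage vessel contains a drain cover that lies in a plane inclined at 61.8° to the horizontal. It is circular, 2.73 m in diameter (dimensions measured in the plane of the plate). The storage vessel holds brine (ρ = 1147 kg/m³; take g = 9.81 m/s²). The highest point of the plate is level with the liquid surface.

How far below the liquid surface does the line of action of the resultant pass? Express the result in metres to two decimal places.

γ = ρg = 1147 × 9.81 / 1000 = 11.25207 kN/m³.
Let θ = 61.8° be the plate's angle to the horizontal; measure y along the incline from where the plane meets the free surface. Vertical depth h = y·sinθ with sinθ = 0.881303.
The centroid is at the centre, 1.365 m below the top of the plate, so y_c = 1.365 m and h_c = 1.365 × 0.881303 = 1.20298 m.
A = π(1.365)² = 5.85349 m².
Resultant F = γ·h_c·A = 11.25207 × 1.20298 × 5.85349 = 79.2329 kN.
I_c = πr⁴/4 = π × 1.365⁴/4 = 2.72659 m⁴.
Centre of pressure: y_p = y_c + I_c/(y_c·A) = 1.365 + 2.72659/(1.365 × 5.85349) = 1.365 + 0.34125 = 1.70625 m along the plane.
Vertically, h_p = y_p·sinθ = 1.70625 × 0.881303 = 1.50372 m.

h_p = 1.50 m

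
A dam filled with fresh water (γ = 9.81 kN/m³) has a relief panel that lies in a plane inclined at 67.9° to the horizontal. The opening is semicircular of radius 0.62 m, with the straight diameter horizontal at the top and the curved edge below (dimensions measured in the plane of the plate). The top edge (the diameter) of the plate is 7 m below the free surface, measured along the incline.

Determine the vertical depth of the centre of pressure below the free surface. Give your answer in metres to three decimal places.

h_p = 6.733 m

γ = 9.81 kN/m³.
Let θ = 67.9° be the plate's angle to the horizontal; measure y along the incline from where the plane meets the free surface. Vertical depth h = y·sinθ with sinθ = 0.926529.
The centroid of a semicircle lies 4r/(3π) = 0.263136 m from the diameter, here below the top edge, so y_c = 7 + 0.263136 = 7.26314 m and h_c = 7.26314 × 0.926529 = 6.72951 m.
A = πr²/2 = π × 0.62²/2 = 0.603814 m².
Resultant F = γ·h_c·A = 9.81 × 6.72951 × 0.603814 = 39.8617 kN.
I_c = (π/8 − 8/(9π))·r⁴ = 0.109757 × 0.62⁴ = 0.0162181 m⁴.
Centre of pressure: y_p = y_c + I_c/(y_c·A) = 7.26314 + 0.0162181/(7.26314 × 0.603814) = 7.26314 + 0.00369805 = 7.26684 m along the plane.
Vertically, h_p = y_p·sinθ = 7.26684 × 0.926529 = 6.73294 m.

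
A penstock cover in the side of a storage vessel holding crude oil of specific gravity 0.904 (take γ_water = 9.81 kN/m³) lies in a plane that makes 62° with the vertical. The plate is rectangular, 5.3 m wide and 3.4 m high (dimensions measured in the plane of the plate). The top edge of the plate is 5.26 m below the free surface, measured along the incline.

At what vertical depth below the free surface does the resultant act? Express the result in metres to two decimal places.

γ = 0.904 × 9.81 = 8.86824 kN/m³.
The plate makes 62° with the vertical, i.e. θ = 90° − 62° = 28° to the horizontal. Measuring y along the incline from the free-surface line, vertical depth h = y·sinθ with sinθ = 0.469472.
The centroid lies 3.4/2 = 1.7 m below the top edge, so y_c = 5.26 + 1.7 = 6.96 m and h_c = 6.96 × 0.469472 = 3.26753 m.
A = 5.3 × 3.4 = 18.02 m².
Resultant F = γ·h_c·A = 8.86824 × 3.26753 × 18.02 = 522.17 kN.
I_c = b·h³/12 = 5.3 × 3.4³/12 = 17.3593 m⁴.
Centre of pressure: y_p = y_c + I_c/(y_c·A) = 6.96 + 17.3593/(6.96 × 18.02) = 6.96 + 0.13841 = 7.09841 m along the plane.
Vertically, h_p = y_p·sinθ = 7.09841 × 0.469472 = 3.3325 m.

h_p = 3.33 m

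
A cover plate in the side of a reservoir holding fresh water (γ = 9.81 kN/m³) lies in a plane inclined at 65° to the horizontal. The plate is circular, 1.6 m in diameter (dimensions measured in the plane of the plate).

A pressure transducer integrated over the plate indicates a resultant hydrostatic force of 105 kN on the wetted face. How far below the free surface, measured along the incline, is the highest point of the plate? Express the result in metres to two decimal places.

y_top ≈ 5.07 m

γ = 9.81 kN/m³.
A = π(0.8)² = 2.01062 m².
From F = γ·h_c·A, the centroid depth is h_c = 105/(9.81 × 2.01062) = 5.32341 m.
Let θ = 65° be the plate's angle to the horizontal; measure y along the incline from where the plane meets the free surface. Vertical depth h = y·sinθ with sinθ = 0.906308.
Along the incline, y_c = h_c/sinθ = 5.32341/0.906308 = 5.87373 m.
The centroid is at the centre, 0.8 m below the top of the plate, so the highest point sits at y_top = 5.87373 − 0.8 = 5.07373 m along the incline.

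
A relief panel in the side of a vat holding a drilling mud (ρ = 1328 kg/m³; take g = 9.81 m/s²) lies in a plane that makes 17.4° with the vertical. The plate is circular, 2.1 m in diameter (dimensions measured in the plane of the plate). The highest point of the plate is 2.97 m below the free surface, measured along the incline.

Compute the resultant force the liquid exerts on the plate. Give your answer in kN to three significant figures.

F ≈ 173 kN

γ = ρg = 1328 × 9.81 / 1000 = 13.02768 kN/m³.
The plate makes 17.4° with the vertical, i.e. θ = 90° − 17.4° = 72.6° to the horizontal. Measuring y along the incline from the free-surface line, vertical depth h = y·sinθ with sinθ = 0.954240.
The centroid is at the centre, 1.05 m below the top of the plate, so y_c = 2.97 + 1.05 = 4.02 m and h_c = 4.02 × 0.954240 = 3.83604 m.
A = π(1.05)² = 3.46361 m².
Resultant F = γ·h_c·A = 13.02768 × 3.83604 × 3.46361 = 173.093 kN.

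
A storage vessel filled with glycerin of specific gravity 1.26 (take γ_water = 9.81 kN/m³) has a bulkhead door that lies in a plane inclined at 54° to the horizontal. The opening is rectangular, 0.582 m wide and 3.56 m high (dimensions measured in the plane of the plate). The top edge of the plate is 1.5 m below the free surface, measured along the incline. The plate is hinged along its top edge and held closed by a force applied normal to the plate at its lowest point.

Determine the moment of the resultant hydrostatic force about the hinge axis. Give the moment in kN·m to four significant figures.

M ≈ 142.8 kN·m

γ = 1.26 × 9.81 = 12.3606 kN/m³.
Let θ = 54° be the plate's angle to the horizontal; measure y along the incline from where the plane meets the free surface. Vertical depth h = y·sinθ with sinθ = 0.809017.
The centroid lies 3.56/2 = 1.78 m below the top edge, so y_c = 1.5 + 1.78 = 3.28 m and h_c = 3.28 × 0.809017 = 2.65358 m.
A = 0.582 × 3.56 = 2.07192 m².
Resultant F = γ·h_c·A = 12.3606 × 2.65358 × 2.07192 = 67.9586 kN.
I_c = b·h³/12 = 0.582 × 3.56³/12 = 2.18822 m⁴.
Centre of pressure: y_p = y_c + I_c/(y_c·A) = 3.28 + 2.18822/(3.28 × 2.07192) = 3.28 + 0.321991 = 3.60199 m along the plane.
The resultant acts 1.78 + 0.321991 = 2.10199 m (along the plate) below the hinge at the top edge, so the moment about the hinge is M = F × 2.10199 = 67.9586 × 2.10199 = 142.848 kN·m.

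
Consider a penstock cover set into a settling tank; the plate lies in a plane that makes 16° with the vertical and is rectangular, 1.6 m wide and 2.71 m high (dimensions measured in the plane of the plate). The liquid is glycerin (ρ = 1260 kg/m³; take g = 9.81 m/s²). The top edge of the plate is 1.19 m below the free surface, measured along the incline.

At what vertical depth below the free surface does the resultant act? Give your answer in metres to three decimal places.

γ = ρg = 1260 × 9.81 / 1000 = 12.3606 kN/m³.
The plate makes 16° with the vertical, i.e. θ = 90° − 16° = 74° to the horizontal. Measuring y along the incline from the free-surface line, vertical depth h = y·sinθ with sinθ = 0.961262.
The centroid lies 2.71/2 = 1.355 m below the top edge, so y_c = 1.19 + 1.355 = 2.545 m and h_c = 2.545 × 0.961262 = 2.44641 m.
A = 1.6 × 2.71 = 4.336 m².
Resultant F = γ·h_c·A = 12.3606 × 2.44641 × 4.336 = 131.117 kN.
I_c = b·h³/12 = 1.6 × 2.71³/12 = 2.65367 m⁴.
Centre of pressure: y_p = y_c + I_c/(y_c·A) = 2.545 + 2.65367/(2.545 × 4.336) = 2.545 + 0.240475 = 2.78547 m along the plane.
Vertically, h_p = y_p·sinθ = 2.78547 × 0.961262 = 2.67757 m.

h_p = 2.678 m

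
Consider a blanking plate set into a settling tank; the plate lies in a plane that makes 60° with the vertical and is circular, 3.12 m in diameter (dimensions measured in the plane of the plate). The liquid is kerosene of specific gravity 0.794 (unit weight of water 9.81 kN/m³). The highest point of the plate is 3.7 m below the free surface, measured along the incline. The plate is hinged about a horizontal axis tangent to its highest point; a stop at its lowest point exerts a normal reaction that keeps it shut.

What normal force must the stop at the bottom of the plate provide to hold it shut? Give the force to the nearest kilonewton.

P ≈ 84 kN

γ = 0.794 × 9.81 = 7.78914 kN/m³.
The plate makes 60° with the vertical, i.e. θ = 90° − 60° = 30° to the horizontal. Measuring y along the incline from the free-surface line, vertical depth h = y·sinθ with sinθ = 0.500000.
The centroid is at the centre, 1.56 m below the top of the plate, so y_c = 3.7 + 1.56 = 5.26 m and h_c = 5.26 × 0.500000 = 2.63 m.
A = π(1.56)² = 7.64538 m².
Resultant F = γ·h_c·A = 7.78914 × 2.63 × 7.64538 = 156.619 kN.
I_c = πr⁴/4 = π × 1.56⁴/4 = 4.65145 m⁴.
Centre of pressure: y_p = y_c + I_c/(y_c·A) = 5.26 + 4.65145/(5.26 × 7.64538) = 5.26 + 0.115665 = 5.37566 m along the plane.
The resultant acts 1.56 + 0.115665 = 1.67566 m (along the plate) below the hinge at the top edge, so the moment about the hinge is M = F × 1.67566 = 156.619 × 1.67566 = 262.44 kN·m.
A normal force at the bottom, 3.12 m from the hinge, must supply this moment: P = 262.44/3.12 = 84.1154 kN.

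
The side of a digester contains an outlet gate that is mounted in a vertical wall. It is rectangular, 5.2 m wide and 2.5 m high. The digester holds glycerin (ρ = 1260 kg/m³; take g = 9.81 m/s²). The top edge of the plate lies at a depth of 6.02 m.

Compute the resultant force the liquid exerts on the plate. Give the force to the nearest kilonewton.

γ = ρg = 1260 × 9.81 / 1000 = 12.3606 kN/m³.
The centroid lies 2.5/2 = 1.25 m below the top edge, so the centroid depth is h_c = 6.02 + 1.25 = 7.27 m.
A = 5.2 × 2.5 = 13 m².
Resultant F = γ·h_c·A = 12.3606 × 7.27 × 13 = 1168.2 kN.

F ≈ 1168 kN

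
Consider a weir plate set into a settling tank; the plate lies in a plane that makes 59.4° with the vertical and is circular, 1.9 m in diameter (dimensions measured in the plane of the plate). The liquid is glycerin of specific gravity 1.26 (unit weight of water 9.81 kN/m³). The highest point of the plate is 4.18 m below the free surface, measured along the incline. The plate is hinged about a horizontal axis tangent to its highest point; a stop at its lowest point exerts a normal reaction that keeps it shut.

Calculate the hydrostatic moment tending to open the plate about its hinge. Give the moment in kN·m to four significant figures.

γ = 1.26 × 9.81 = 12.3606 kN/m³.
The plate makes 59.4° with the vertical, i.e. θ = 90° − 59.4° = 30.6° to the horizontal. Measuring y along the incline from the free-surface line, vertical depth h = y·sinθ with sinθ = 0.509041.
The centroid is at the centre, 0.95 m below the top of the plate, so y_c = 4.18 + 0.95 = 5.13 m and h_c = 5.13 × 0.509041 = 2.61138 m.
A = π(0.95)² = 2.83529 m².
Resultant F = γ·h_c·A = 12.3606 × 2.61138 × 2.83529 = 91.5181 kN.
I_c = πr⁴/4 = π × 0.95⁴/4 = 0.639712 m⁴.
Centre of pressure: y_p = y_c + I_c/(y_c·A) = 5.13 + 0.639712/(5.13 × 2.83529) = 5.13 + 0.0439815 = 5.17398 m along the plane.
The resultant acts 0.95 + 0.0439815 = 0.993981 m (along the plate) below the hinge at the top edge, so the moment about the hinge is M = F × 0.993981 = 91.5181 × 0.993981 = 90.9673 kN·m.

M ≈ 90.97 kN·m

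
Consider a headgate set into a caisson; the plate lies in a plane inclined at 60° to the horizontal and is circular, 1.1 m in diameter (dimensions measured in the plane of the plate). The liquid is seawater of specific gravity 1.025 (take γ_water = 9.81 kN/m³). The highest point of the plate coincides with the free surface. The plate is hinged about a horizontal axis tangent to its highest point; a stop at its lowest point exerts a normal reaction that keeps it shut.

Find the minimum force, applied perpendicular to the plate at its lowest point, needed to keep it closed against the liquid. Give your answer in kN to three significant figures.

γ = 1.025 × 9.81 = 10.05525 kN/m³.
Let θ = 60° be the plate's angle to the horizontal; measure y along the incline from where the plane meets the free surface. Vertical depth h = y·sinθ with sinθ = 0.866025.
The centroid is at the centre, 0.55 m below the top of the plate, so y_c = 0.55 m and h_c = 0.55 × 0.866025 = 0.476314 m.
A = π(0.55)² = 0.950332 m².
Resultant F = γ·h_c·A = 10.05525 × 0.476314 × 0.950332 = 4.55157 kN.
I_c = πr⁴/4 = π × 0.55⁴/4 = 0.0718688 m⁴.
Centre of pressure: y_p = y_c + I_c/(y_c·A) = 0.55 + 0.0718688/(0.55 × 0.950332) = 0.55 + 0.1375 = 0.6875 m along the plane.
The resultant acts 0.55 + 0.1375 = 0.6875 m (along the plate) below the hinge at the top edge, so the moment about the hinge is M = F × 0.6875 = 4.55157 × 0.6875 = 3.1292 kN·m.
A normal force at the bottom, 1.1 m from the hinge, must supply this moment: P = 3.1292/1.1 = 2.84473 kN.

P ≈ 2.84 kN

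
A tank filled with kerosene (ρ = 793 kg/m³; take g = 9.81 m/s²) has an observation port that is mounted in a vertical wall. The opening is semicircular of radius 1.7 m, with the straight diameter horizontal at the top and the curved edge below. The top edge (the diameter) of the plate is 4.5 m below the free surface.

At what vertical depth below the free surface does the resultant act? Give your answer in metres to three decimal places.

γ = ρg = 793 × 9.81 / 1000 = 7.77933 kN/m³.
The centroid of a semicircle lies 4r/(3π) = 0.721502 m from the diameter, here below the top edge, so the centroid depth is h_c = 4.5 + 0.721502 = 5.2215 m.
A = πr²/2 = π × 1.7²/2 = 4.5396 m².
Resultant F = γ·h_c·A = 7.77933 × 5.2215 × 4.5396 = 184.398 kN.
I_c = (π/8 − 8/(9π))·r⁴ = 0.109757 × 1.7⁴ = 0.916701 m⁴.
Centre of pressure: y_p = y_c + I_c/(y_c·A) = 5.2215 + 0.916701/(5.2215 × 4.5396) = 5.2215 + 0.0386736 = 5.26017 m along the plane.

h_p = 5.260 m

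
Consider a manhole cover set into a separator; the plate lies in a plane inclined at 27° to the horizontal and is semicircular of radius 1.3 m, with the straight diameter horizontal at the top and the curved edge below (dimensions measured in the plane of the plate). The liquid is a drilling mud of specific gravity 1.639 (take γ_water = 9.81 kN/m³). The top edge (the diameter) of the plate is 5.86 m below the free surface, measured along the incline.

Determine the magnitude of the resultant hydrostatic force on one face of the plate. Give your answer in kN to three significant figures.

γ = 1.639 × 9.81 = 16.07859 kN/m³.
Let θ = 27° be the plate's angle to the horizontal; measure y along the incline from where the plane meets the free surface. Vertical depth h = y·sinθ with sinθ = 0.453990.
The centroid of a semicircle lies 4r/(3π) = 0.551737 m from the diameter, here below the top edge, so y_c = 5.86 + 0.551737 = 6.41174 m and h_c = 6.41174 × 0.453990 = 2.91087 m.
A = πr²/2 = π × 1.3²/2 = 2.65465 m².
Resultant F = γ·h_c·A = 16.07859 × 2.91087 × 2.65465 = 124.245 kN.

F ≈ 124 kN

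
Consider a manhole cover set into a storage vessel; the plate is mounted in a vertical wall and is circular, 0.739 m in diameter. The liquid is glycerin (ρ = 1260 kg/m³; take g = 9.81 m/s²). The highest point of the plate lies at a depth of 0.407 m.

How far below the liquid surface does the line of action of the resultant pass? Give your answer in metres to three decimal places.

h_p = 0.820 m

γ = ρg = 1260 × 9.81 / 1000 = 12.3606 kN/m³.
The centroid is at the centre, 0.3695 m below the top of the plate, so the centroid depth is h_c = 0.407 + 0.3695 = 0.7765 m.
A = π(0.3695)² = 0.428922 m².
Resultant F = γ·h_c·A = 12.3606 × 0.7765 × 0.428922 = 4.1168 kN.
I_c = πr⁴/4 = π × 0.3695⁴/4 = 0.0146402 m⁴.
Centre of pressure: y_p = y_c + I_c/(y_c·A) = 0.7765 + 0.0146402/(0.7765 × 0.428922) = 0.7765 + 0.0439569 = 0.820457 m along the plane.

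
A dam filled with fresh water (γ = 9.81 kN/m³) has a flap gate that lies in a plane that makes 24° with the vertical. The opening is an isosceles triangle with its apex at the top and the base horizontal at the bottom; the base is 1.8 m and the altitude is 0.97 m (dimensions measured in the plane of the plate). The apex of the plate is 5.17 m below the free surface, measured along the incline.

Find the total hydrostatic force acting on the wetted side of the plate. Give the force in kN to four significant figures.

F ≈ 45.51 kN

γ = 9.81 kN/m³.
The plate makes 24° with the vertical, i.e. θ = 90° − 24° = 66° to the horizontal. Measuring y along the incline from the free-surface line, vertical depth h = y·sinθ with sinθ = 0.913545.
With the apex up, the centroid sits 2h/3 = 2 × 0.97/3 = 0.646667 m below the apex, so y_c = 5.17 + 0.646667 = 5.81667 m and h_c = 5.81667 × 0.913545 = 5.31379 m.
A = ½ × 1.8 × 0.97 = 0.873 m².
Resultant F = γ·h_c·A = 9.81 × 5.31379 × 0.873 = 45.508 kN.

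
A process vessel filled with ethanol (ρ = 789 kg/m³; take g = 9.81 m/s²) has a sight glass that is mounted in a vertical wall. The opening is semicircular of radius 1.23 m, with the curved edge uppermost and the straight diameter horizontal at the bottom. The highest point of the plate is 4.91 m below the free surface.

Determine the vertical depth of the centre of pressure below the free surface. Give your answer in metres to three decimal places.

h_p = 5.637 m

γ = ρg = 789 × 9.81 / 1000 = 7.74009 kN/m³.
The centroid lies 4r/(3π) = 0.522028 m above the diameter, so r − 4r/(3π) = 1.23 − 0.522028 = 0.707972 m below the topmost point, so the centroid depth is h_c = 4.91 + 0.707972 = 5.61797 m.
A = πr²/2 = π × 1.23²/2 = 2.37646 m².
Resultant F = γ·h_c·A = 7.74009 × 5.61797 × 2.37646 = 103.337 kN.
I_c = (π/8 − 8/(9π))·r⁴ = 0.109757 × 1.23⁴ = 0.251219 m⁴.
Centre of pressure: y_p = y_c + I_c/(y_c·A) = 5.61797 + 0.251219/(5.61797 × 2.37646) = 5.61797 + 0.0188167 = 5.63679 m along the plane.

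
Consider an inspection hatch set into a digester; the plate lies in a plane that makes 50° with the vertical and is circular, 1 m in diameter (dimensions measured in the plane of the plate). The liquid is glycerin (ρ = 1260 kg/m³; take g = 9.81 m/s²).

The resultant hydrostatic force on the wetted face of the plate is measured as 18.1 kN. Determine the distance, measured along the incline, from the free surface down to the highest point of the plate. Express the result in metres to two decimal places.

y_top ≈ 2.40 m

γ = ρg = 1260 × 9.81 / 1000 = 12.3606 kN/m³.
A = π(0.5)² = 0.785398 m².
From F = γ·h_c·A, the centroid depth is h_c = 18.1/(12.3606 × 0.785398) = 1.86444 m.
The plate makes 50° with the vertical, i.e. θ = 90° − 50° = 40° to the horizontal. Measuring y along the incline from the free-surface line, vertical depth h = y·sinθ with sinθ = 0.642788.
Along the incline, y_c = h_c/sinθ = 1.86444/0.642788 = 2.90055 m.
The centroid is at the centre, 0.5 m below the top of the plate, so the highest point sits at y_top = 2.90055 − 0.5 = 2.40055 m along the incline.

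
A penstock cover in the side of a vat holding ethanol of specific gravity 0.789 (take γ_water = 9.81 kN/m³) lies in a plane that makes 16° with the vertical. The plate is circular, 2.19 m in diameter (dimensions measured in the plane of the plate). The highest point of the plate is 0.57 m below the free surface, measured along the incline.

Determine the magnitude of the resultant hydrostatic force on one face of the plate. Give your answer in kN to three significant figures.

γ = 0.789 × 9.81 = 7.74009 kN/m³.
The plate makes 16° with the vertical, i.e. θ = 90° − 16° = 74° to the horizontal. Measuring y along the incline from the free-surface line, vertical depth h = y·sinθ with sinθ = 0.961262.
The centroid is at the centre, 1.095 m below the top of the plate, so y_c = 0.57 + 1.095 = 1.665 m and h_c = 1.665 × 0.961262 = 1.6005 m.
A = π(1.095)² = 3.76685 m².
Resultant F = γ·h_c·A = 7.74009 × 1.6005 × 3.76685 = 46.6638 kN.

F ≈ 46.7 kN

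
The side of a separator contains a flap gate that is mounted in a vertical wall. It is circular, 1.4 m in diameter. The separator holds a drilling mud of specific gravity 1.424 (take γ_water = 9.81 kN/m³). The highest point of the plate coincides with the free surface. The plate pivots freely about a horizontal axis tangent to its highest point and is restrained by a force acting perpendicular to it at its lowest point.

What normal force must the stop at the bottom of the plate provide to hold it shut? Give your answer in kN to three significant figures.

P ≈ 9.41 kN

γ = 1.424 × 9.81 = 13.96944 kN/m³.
The centroid is at the centre, 0.7 m below the top of the plate, so the centroid depth is h_c = 0.7 m.
A = π(0.7)² = 1.53938 m².
Resultant F = γ·h_c·A = 13.96944 × 0.7 × 1.53938 = 15.053 kN.
I_c = πr⁴/4 = π × 0.7⁴/4 = 0.188574 m⁴.
Centre of pressure: y_p = y_c + I_c/(y_c·A) = 0.7 + 0.188574/(0.7 × 1.53938) = 0.7 + 0.175 = 0.875 m along the plane.
The resultant acts 0.7 + 0.175 = 0.875 m (along the plate) below the hinge at the top edge, so the moment about the hinge is M = F × 0.875 = 15.053 × 0.875 = 13.1714 kN·m.
A normal force at the bottom, 1.4 m from the hinge, must supply this moment: P = 13.1714/1.4 = 9.40814 kN.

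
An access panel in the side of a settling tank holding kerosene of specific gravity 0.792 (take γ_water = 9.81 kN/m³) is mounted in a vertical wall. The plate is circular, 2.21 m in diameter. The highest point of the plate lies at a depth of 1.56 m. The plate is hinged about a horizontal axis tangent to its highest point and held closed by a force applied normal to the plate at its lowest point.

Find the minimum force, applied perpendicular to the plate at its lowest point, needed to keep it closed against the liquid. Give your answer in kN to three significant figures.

γ = 0.792 × 9.81 = 7.76952 kN/m³.
The centroid is at the centre, 1.105 m below the top of the plate, so the centroid depth is h_c = 1.56 + 1.105 = 2.665 m.
A = π(1.105)² = 3.83596 m².
Resultant F = γ·h_c·A = 7.76952 × 2.665 × 3.83596 = 79.4265 kN.
I_c = πr⁴/4 = π × 1.105⁴/4 = 1.17095 m⁴.
Centre of pressure: y_p = y_c + I_c/(y_c·A) = 2.665 + 1.17095/(2.665 × 3.83596) = 2.665 + 0.114543 = 2.77954 m along the plane.
The resultant acts 1.105 + 0.114543 = 1.21954 m (along the plate) below the hinge at the top edge, so the moment about the hinge is M = F × 1.21954 = 79.4265 × 1.21954 = 96.8638 kN·m.
A normal force at the bottom, 2.21 m from the hinge, must supply this moment: P = 96.8638/2.21 = 43.8298 kN.

P ≈ 43.8 kN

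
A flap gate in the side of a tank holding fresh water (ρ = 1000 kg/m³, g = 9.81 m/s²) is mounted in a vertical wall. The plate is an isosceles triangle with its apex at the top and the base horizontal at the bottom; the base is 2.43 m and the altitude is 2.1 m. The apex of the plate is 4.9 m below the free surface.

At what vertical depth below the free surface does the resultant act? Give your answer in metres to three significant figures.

γ = ρg = 1000 × 9.81 = 9810 N/m³ = 9.81 kN/m³.
With the apex up, the centroid sits 2h/3 = 2 × 2.1/3 = 1.4 m below the apex, so the centroid depth is h_c = 4.9 + 1.4 = 6.3 m.
A = ½ × 2.43 × 2.1 = 2.5515 m².
Resultant F = γ·h_c·A = 9.81 × 6.3 × 2.5515 = 157.69 kN.
I_c = b·h³/36 = 2.43 × 2.1³/36 = 0.625118 m⁴.
Centre of pressure: y_p = y_c + I_c/(y_c·A) = 6.3 + 0.625118/(6.3 × 2.5515) = 6.3 + 0.0388889 = 6.33889 m along the plane.

h_p = 6.34 m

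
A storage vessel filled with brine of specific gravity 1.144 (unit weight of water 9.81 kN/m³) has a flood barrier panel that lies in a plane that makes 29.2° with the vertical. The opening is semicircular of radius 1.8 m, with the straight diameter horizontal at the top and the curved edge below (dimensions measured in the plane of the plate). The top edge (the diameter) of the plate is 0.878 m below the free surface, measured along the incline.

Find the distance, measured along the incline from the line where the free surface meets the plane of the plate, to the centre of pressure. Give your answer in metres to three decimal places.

y_p = 1.780 m

γ = 1.144 × 9.81 = 11.22264 kN/m³.
The plate makes 29.2° with the vertical, i.e. θ = 90° − 29.2° = 60.8° to the horizontal. Measuring y along the incline from the free-surface line, vertical depth h = y·sinθ with sinθ = 0.872922.
The centroid of a semicircle lies 4r/(3π) = 0.763944 m from the diameter, here below the top edge, so y_c = 0.878 + 0.763944 = 1.64194 m and h_c = 1.64194 × 0.872922 = 1.43329 m.
A = πr²/2 = π × 1.8²/2 = 5.08938 m².
Resultant F = γ·h_c·A = 11.22264 × 1.43329 × 5.08938 = 81.8642 kN.
I_c = (π/8 − 8/(9π))·r⁴ = 0.109757 × 1.8⁴ = 1.15219 m⁴.
Centre of pressure: y_p = y_c + I_c/(y_c·A) = 1.64194 + 1.15219/(1.64194 × 5.08938) = 1.64194 + 0.13788 = 1.77982 m along the plane.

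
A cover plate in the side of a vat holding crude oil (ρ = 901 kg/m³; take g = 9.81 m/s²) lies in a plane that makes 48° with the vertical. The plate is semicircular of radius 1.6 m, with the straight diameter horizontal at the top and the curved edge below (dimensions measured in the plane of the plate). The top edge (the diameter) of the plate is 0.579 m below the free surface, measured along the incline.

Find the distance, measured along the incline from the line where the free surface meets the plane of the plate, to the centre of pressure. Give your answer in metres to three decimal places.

γ = ρg = 901 × 9.81 / 1000 = 8.83881 kN/m³.
The plate makes 48° with the vertical, i.e. θ = 90° − 48° = 42° to the horizontal. Measuring y along the incline from the free-surface line, vertical depth h = y·sinθ with sinθ = 0.669131.
The centroid of a semicircle lies 4r/(3π) = 0.679061 m from the diameter, here below the top edge, so y_c = 0.579 + 0.679061 = 1.25806 m and h_c = 1.25806 × 0.669131 = 0.841807 m.
A = πr²/2 = π × 1.6²/2 = 4.02124 m².
Resultant F = γ·h_c·A = 8.83881 × 0.841807 × 4.02124 = 29.9203 kN.
I_c = (π/8 − 8/(9π))·r⁴ = 0.109757 × 1.6⁴ = 0.719303 m⁴.
Centre of pressure: y_p = y_c + I_c/(y_c·A) = 1.25806 + 0.719303/(1.25806 × 4.02124) = 1.25806 + 0.142184 = 1.40024 m along the plane.

y_p = 1.400 m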